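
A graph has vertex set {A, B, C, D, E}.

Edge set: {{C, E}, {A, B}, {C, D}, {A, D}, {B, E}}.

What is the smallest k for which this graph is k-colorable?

3

The cycle A-D-C-E-B-A has odd length 5, so it cannot be 2-colored; at least 3 colors are needed.
3 colors suffice: A=green, B=red, C=red, D=blue, E=blue. No two adjacent vertices share a color.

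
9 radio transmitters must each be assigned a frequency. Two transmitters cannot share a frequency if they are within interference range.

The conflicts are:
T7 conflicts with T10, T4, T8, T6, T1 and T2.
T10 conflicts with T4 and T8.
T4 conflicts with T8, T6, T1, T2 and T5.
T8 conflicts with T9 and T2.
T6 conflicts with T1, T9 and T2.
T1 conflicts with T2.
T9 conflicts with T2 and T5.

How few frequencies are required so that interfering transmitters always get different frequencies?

5

T7, T4, T6, T1, T2 all conflict with each other, so at least 5 frequencies are needed.
5 frequencies suffice: frequency 1 → {T4, T9}; frequency 2 → {T10, T2, T5}; frequency 3 → {T7}; frequency 4 → {T8, T6}; frequency 5 → {T1}. Each listed conflict is separated.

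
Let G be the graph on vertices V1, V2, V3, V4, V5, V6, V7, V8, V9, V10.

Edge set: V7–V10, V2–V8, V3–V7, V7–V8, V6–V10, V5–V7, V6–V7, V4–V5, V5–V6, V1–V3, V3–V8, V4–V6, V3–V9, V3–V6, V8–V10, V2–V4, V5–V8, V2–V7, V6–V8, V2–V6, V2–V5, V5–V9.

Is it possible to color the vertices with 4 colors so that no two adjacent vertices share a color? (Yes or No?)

No

V2, V5, V6, V7, V8 are mutually adjacent (a clique of size 5), so at least 5 colors are needed.
So 4 colors are not enough.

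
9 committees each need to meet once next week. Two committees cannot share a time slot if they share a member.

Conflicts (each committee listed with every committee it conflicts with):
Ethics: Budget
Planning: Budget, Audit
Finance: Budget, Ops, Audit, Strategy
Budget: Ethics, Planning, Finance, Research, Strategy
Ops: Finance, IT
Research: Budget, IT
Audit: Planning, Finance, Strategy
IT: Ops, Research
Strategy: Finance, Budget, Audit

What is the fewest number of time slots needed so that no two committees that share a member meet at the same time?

Finance, Audit, Strategy are mutually in conflict, so at least 3 time slots are needed.
3 time slots suffice: time slot 1 → {Budget, Ops, Audit}; time slot 2 → {Ethics, Planning, Finance, IT}; time slot 3 → {Research, Strategy}. No two conflicting committees share a time slot.

3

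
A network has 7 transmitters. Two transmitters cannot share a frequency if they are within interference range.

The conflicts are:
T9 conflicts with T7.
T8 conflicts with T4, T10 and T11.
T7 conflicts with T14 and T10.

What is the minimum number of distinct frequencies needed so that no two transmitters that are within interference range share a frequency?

T7 and T10 conflict, so at least 2 frequencies are needed.
Using 2 frequencies: T9=2, T8=1, T4=2, T7=1, T14=2, T10=2, T11=2. Every pair that conflicts lands in different frequencies.

2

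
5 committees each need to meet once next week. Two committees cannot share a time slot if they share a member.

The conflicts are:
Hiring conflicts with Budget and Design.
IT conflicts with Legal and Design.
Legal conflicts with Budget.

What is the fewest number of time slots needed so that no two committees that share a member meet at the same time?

3

The cycle Budget-Legal-IT-Design-Hiring-Budget has odd length 5, so it cannot be 2-colored; at least 3 time slots are needed.
A valid assignment using 3 time slots: Hiring=2, IT=1, Legal=2, Budget=1, Design=3. Each listed conflict is separated.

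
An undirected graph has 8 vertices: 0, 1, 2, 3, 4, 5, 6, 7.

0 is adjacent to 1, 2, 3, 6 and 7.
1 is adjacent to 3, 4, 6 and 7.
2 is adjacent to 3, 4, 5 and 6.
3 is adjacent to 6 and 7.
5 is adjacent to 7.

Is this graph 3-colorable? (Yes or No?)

No

0, 1, 3, 7 are pairwise adjacent (a clique of size 4), so at least 4 colors are needed.
So 3 colors are not enough.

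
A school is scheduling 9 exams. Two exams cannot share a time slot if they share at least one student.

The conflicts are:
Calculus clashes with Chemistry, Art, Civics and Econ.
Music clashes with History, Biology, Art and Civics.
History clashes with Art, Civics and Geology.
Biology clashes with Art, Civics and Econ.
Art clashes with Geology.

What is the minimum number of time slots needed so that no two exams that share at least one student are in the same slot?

Music, History, Art are mutually in conflict, so at least 3 time slots are needed.
3 time slots suffice: time slot 1 → {Chemistry, Art, Civics, Econ}; time slot 2 → {Calculus, History, Biology}; time slot 3 → {Music, Geology}. Every pair that conflicts lands in different time slots.

3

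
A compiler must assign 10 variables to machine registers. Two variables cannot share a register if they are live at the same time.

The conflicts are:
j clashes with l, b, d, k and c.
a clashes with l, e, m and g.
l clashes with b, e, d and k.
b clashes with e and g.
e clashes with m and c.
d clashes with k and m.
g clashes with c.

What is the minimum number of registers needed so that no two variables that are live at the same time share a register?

j, l, d, k are mutually in conflict, so at least 4 registers are needed.
4 registers suffice: j=2, a=3, l=1, b=3, e=2, d=3, k=4, m=1, g=1, c=3. Each listed conflict is separated.

4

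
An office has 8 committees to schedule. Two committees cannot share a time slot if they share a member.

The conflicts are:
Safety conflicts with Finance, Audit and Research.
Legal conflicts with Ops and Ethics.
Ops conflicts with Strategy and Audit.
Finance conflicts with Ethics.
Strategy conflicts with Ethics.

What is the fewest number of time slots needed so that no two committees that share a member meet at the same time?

2

Ops and Audit conflict, so at least 2 time slots are needed.
2 time slots suffice: time slot 1 → {Safety, Ops, Ethics}; time slot 2 → {Legal, Finance, Strategy, Audit, Research}. Each listed conflict is separated.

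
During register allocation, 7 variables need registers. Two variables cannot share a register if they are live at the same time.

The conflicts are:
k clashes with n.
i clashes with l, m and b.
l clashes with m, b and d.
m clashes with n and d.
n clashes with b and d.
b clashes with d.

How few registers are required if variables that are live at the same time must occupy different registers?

3

i, l, m all conflict with each other, so at least 3 registers are needed.
3 registers suffice: register 1 → {l, n}; register 2 → {k, i, d}; register 3 → {m, b}. Every pair that conflicts lands in different registers.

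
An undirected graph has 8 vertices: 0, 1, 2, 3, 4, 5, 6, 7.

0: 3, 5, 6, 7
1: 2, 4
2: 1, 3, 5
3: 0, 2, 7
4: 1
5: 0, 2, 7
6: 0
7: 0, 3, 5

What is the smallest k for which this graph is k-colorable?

0, 3, 7 are mutually adjacent, so at least 3 colors are needed.
3 colors suffice: color a → {0, 2, 4}; color b → {1, 6, 7}; color c → {3, 5}. Each edge has distinct colors on its endpoints.

3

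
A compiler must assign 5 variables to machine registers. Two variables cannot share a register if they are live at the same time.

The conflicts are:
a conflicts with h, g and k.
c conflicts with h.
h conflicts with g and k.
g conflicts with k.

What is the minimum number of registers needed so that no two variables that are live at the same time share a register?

a, h, g, k pairwise conflict, so at least 4 registers are needed.
4 registers suffice: register 1 → {h}; register 2 → {a, c}; register 3 → {k}; register 4 → {g}. Every pair that conflicts lands in different registers.

4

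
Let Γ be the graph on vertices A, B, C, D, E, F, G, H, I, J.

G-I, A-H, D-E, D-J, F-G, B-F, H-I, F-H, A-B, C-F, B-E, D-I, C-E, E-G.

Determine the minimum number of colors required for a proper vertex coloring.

2

A and B are adjacent, so at least 2 colors are needed.
2 colors suffice: color 1 → {A, E, F, I, J}; color 2 → {B, C, D, G, H}. Each edge has distinct colors on its endpoints.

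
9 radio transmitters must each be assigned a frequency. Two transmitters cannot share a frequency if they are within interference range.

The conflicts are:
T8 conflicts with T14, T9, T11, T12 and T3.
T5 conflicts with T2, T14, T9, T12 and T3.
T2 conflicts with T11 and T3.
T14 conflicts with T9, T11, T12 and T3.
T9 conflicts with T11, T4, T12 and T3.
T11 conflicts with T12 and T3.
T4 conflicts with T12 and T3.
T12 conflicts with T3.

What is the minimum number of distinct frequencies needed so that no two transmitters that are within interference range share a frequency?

T8, T14, T9, T11, T12, T3 pairwise conflict, so at least 6 frequencies are needed.
6 frequencies suffice: frequency 1 → {T3}; frequency 2 → {T2, T9}; frequency 3 → {T12}; frequency 4 → {T5, T11, T4}; frequency 5 → {T14}; frequency 6 → {T8}. Every pair that conflicts lands in different frequencies.

6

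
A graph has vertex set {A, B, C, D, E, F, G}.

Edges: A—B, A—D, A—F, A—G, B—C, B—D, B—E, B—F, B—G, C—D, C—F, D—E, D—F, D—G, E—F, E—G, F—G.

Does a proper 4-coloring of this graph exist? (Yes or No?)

A, B, D, F, G are pairwise adjacent (a clique of size 5), so at least 5 colors are needed.
So 4 colors are not enough.

No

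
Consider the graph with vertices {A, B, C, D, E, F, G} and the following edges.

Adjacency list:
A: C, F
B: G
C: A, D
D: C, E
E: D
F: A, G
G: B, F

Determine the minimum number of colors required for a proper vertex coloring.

A and C are adjacent, so at least 2 colors are needed.
2 colors suffice: color 1 → {A, D, G}; color 2 → {B, C, E, F}. No two adjacent vertices share a color.

2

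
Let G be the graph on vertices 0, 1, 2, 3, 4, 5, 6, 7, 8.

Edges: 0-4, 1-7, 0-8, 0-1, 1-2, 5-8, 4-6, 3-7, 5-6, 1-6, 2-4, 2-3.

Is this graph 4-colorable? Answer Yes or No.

Yes

The chromatic number is 3. The cycle 8-0-1-6-5-8 has odd length 5, so it cannot be 2-colored; at least 3 colors are needed.
3 colors suffice: 0=b, 1=a, 2=b, 3=a, 4=a, 5=a, 6=b, 7=b, 8=c.
Since 4 ≥ 3, a proper 4-coloring certainly exists.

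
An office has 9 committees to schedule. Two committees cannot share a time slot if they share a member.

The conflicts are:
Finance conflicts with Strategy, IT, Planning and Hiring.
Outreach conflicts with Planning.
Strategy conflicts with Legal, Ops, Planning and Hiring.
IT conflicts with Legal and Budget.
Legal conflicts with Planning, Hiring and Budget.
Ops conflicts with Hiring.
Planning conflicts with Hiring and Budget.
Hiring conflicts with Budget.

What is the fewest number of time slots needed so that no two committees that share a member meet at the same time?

4

Finance, Strategy, Planning, Hiring all conflict with each other, so at least 4 time slots are needed.
4 time slots suffice: time slot 1 → {IT, Ops, Planning}; time slot 2 → {Outreach, Hiring}; time slot 3 → {Finance, Legal}; time slot 4 → {Strategy, Budget}. Each listed conflict is separated.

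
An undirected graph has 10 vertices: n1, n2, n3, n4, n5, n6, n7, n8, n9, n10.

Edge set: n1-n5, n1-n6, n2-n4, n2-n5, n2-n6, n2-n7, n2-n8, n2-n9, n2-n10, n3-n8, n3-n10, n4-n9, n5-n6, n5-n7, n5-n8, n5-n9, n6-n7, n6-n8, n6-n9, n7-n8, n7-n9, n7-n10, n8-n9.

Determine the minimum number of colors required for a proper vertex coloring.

6

n2, n5, n6, n7, n8, n9 are pairwise adjacent (a clique of size 6), so at least 6 colors are needed.
6 colors suffice: color 1 → {n1, n2, n3}; color 2 → {n4, n8, n10}; color 3 → {n6}; color 4 → {n7}; color 5 → {n5}; color 6 → {n9}. Every edge joins two different colors.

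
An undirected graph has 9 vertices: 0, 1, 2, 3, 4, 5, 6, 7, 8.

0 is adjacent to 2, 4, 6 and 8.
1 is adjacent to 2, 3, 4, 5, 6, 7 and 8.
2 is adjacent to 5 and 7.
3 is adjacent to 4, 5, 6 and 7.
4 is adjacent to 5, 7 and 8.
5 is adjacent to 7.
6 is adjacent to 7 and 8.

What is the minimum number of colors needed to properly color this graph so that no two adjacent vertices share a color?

1, 3, 4, 5, 7 are mutually adjacent (a clique of size 5), so at least 5 colors are needed.
A valid assignment using 5 colors: 0=a, 1=a, 2=c, 3=e, 4=c, 5=d, 6=c, 7=b, 8=b. Each edge has distinct colors on its endpoints.

5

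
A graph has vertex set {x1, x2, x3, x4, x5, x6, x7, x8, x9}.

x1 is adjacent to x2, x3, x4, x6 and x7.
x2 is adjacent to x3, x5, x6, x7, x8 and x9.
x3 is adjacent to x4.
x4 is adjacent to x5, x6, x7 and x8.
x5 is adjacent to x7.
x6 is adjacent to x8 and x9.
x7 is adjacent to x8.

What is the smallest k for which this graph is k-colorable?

x4, x6, x8 form a triangle, so at least 3 colors are needed.
3 colors suffice: color red → {x2, x4}; color blue → {x1, x5, x8, x9}; color green → {x3, x6, x7}. Every edge joins two different colors.

3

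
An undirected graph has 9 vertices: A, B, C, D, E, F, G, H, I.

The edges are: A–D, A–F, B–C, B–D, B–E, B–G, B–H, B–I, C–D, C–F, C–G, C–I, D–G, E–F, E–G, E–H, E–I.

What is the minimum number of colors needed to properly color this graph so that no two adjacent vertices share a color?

4

B, C, D, G are mutually adjacent (a clique of size 4), so at least 4 colors are needed.
One proper 4-coloring: A=blue, B=red, C=blue, D=green, E=blue, F=red, G=yellow, H=green, I=green. Each edge has distinct colors on its endpoints.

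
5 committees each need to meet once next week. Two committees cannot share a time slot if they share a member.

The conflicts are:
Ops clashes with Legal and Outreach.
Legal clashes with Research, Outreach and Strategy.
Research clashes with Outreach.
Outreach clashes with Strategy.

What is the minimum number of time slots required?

Legal, Research, Outreach all conflict with each other, so at least 3 time slots are needed.
3 time slots suffice: time slot 1 → {Outreach}; time slot 2 → {Legal}; time slot 3 → {Ops, Research, Strategy}. Every pair that conflicts lands in different time slots.

3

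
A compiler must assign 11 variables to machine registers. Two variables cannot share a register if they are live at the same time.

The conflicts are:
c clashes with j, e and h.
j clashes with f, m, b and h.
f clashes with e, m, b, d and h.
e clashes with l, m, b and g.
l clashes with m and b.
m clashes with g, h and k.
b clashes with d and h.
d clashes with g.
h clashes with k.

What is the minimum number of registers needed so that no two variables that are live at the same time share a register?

j, f, b, h are mutually in conflict, so at least 4 registers are needed.
4 registers suffice: register 1 → {c, m, b}; register 2 → {e, d, h}; register 3 → {f, l, g, k}; register 4 → {j}. Each listed conflict is separated.

4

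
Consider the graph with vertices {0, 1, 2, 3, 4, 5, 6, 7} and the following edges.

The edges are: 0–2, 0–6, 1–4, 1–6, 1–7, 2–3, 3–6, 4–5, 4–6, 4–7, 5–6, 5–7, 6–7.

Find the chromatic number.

4, 5, 6, 7 are pairwise adjacent (a clique of size 4), so at least 4 colors are needed.
4 colors suffice: color a → {2, 6}; color b → {0, 3, 7}; color c → {4}; color d → {1, 5}. No two adjacent vertices share a color.

4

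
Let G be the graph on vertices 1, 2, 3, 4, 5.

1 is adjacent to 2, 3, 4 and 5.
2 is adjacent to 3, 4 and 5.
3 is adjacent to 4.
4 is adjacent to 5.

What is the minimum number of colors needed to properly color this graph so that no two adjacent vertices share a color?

4

1, 2, 3, 4 are pairwise adjacent (a clique of size 4), so at least 4 colors are needed.
4 colors suffice: color a → {2}; color b → {1}; color c → {4}; color d → {3, 5}. Each edge has distinct colors on its endpoints.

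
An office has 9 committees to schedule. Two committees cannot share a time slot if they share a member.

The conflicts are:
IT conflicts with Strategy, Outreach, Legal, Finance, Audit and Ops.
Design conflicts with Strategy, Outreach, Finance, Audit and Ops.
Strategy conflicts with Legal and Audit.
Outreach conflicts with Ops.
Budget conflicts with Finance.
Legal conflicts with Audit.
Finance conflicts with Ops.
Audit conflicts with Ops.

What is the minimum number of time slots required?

4

IT, Strategy, Legal, Audit all conflict with each other, so at least 4 time slots are needed.
A valid assignment using 4 time slots: IT=1, Design=1, Strategy=3, Outreach=2, Budget=1, Legal=4, Finance=2, Audit=2, Ops=3. Every pair that conflicts lands in different time slots.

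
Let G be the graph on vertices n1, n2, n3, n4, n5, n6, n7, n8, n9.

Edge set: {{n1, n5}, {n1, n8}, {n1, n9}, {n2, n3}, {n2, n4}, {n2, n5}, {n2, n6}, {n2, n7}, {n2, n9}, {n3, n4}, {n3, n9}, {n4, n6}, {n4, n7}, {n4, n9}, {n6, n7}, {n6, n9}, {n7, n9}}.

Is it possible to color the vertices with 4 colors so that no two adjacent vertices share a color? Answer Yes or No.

No

n2, n4, n6, n7, n9 are mutually adjacent (a clique of size 5), so at least 5 colors are needed.
So 4 colors are not enough.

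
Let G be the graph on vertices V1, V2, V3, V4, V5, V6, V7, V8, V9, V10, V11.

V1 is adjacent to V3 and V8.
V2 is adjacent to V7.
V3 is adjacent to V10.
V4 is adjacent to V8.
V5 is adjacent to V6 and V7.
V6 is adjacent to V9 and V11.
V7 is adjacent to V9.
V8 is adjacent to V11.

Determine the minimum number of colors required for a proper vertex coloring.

V3 and V10 are adjacent, so at least 2 colors are needed.
2 colors suffice: color R → {V3, V6, V7, V8}; color B → {V1, V2, V4, V5, V9, V10, V11}. No two adjacent vertices share a color.

2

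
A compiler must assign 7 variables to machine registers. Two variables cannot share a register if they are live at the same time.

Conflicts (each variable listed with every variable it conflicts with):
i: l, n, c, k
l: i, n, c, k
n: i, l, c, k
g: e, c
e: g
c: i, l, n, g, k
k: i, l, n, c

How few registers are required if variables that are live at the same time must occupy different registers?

i, l, n, c, k are mutually in conflict, so at least 5 registers are needed.
5 registers suffice: i=2, l=3, n=5, g=2, e=1, c=1, k=4. Each listed conflict is separated.

5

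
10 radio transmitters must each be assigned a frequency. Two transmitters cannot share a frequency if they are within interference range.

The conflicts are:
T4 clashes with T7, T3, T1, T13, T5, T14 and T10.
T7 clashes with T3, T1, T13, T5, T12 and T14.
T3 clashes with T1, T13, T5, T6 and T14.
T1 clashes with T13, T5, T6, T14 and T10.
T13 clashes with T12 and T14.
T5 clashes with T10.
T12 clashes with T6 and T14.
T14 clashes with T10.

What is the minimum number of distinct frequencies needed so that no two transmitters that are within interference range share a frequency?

T4, T7, T3, T1, T13, T14 all conflict with each other, so at least 6 frequencies are needed.
A valid assignment using 6 frequencies: T4=5, T7=2, T3=3, T1=1, T13=6, T5=4, T12=1, T6=2, T14=4, T10=2. Each listed conflict is separated.

6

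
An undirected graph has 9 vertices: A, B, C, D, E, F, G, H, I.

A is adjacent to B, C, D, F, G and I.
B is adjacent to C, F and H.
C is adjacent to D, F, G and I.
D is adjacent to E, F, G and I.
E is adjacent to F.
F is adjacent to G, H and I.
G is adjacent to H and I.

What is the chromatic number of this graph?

A, C, D, F, G, I form a clique, so at least 6 colors are needed.
One proper 6-coloring: A=4, B=3, C=2, D=3, E=2, F=1, G=5, H=2, I=6. Every edge joins two different colors.

6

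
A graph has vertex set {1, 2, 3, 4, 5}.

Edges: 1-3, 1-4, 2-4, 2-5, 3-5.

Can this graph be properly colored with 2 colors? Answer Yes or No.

No

The cycle 5-3-1-4-2-5 has odd length 5, so it cannot be 2-colored; at least 3 colors are needed.
So 2 colors are not enough.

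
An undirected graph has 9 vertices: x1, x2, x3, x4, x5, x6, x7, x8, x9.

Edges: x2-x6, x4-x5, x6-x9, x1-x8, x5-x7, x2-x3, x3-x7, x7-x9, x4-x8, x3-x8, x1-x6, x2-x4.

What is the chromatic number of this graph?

3

The cycle x8-x1-x6-x2-x3-x8 has odd length 5, so it cannot be 2-colored; at least 3 colors are needed.
3 colors suffice: color 1 → {x6, x7, x8}; color 2 → {x1, x3, x4, x9}; color 3 → {x2, x5}. Every edge joins two different colors.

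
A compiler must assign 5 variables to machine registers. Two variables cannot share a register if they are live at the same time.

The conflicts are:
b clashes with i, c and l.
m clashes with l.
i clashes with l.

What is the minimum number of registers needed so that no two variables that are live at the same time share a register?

b, i, l pairwise conflict, so at least 3 registers are needed.
3 registers suffice: register 1 → {c, l}; register 2 → {b, m}; register 3 → {i}. Every pair that conflicts lands in different registers.

3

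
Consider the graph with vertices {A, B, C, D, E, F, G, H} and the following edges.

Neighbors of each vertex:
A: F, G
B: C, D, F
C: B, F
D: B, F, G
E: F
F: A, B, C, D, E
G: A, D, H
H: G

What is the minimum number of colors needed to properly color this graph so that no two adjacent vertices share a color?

3

B, D, F form a triangle, so at least 3 colors are needed.
A valid assignment using 3 colors: A=2, B=2, C=3, D=3, E=2, F=1, G=1, H=2. Each edge has distinct colors on its endpoints.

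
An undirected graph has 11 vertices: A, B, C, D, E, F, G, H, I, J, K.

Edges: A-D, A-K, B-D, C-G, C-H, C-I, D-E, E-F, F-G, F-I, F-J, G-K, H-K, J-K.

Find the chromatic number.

2

H and K are adjacent, so at least 2 colors are needed.
2 colors suffice: color red → {C, D, F, K}; color blue → {A, B, E, G, H, I, J}. No two adjacent vertices share a color.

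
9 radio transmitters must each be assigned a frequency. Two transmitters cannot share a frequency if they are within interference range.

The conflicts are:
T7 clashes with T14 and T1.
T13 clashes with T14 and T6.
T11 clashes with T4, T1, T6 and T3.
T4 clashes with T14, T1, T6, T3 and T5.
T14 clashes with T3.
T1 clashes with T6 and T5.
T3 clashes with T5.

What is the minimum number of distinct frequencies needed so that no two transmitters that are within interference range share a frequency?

T11, T4, T1, T6 all conflict with each other, so at least 4 frequencies are needed.
4 frequencies suffice: T7=1, T13=1, T11=4, T4=1, T14=2, T1=2, T6=3, T3=3, T5=4. No two conflicting transmitters share a frequency.

4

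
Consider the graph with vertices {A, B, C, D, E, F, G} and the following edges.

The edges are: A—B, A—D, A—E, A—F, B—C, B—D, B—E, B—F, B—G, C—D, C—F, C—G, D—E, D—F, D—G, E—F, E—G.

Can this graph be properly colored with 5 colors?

The chromatic number is 5. A, B, D, E, F are pairwise adjacent (a clique of size 5), so at least 5 colors are needed.
A valid assignment using 5 colors: A=purple, B=blue, C=yellow, D=red, E=yellow, F=green, G=green.
That is already a proper 5-coloring.

Yes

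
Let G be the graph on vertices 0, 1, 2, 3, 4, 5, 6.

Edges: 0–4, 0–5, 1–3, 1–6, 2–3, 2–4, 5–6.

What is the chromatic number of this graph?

3

The cycle 2-3-1-6-5-0-4-2 has odd length 7, so it cannot be 2-colored; at least 3 colors are needed.
A valid assignment using 3 colors: 0=a, 1=b, 2=c, 3=a, 4=b, 5=b, 6=a. Every edge joins two different colors.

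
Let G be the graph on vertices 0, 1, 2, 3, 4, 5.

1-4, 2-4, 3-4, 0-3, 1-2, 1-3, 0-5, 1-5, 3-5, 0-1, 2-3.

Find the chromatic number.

1, 2, 3, 4 are mutually adjacent (a clique of size 4), so at least 4 colors are needed.
4 colors suffice: color a → {1}; color b → {3}; color c → {2, 5}; color d → {0, 4}. Every edge joins two different colors.

4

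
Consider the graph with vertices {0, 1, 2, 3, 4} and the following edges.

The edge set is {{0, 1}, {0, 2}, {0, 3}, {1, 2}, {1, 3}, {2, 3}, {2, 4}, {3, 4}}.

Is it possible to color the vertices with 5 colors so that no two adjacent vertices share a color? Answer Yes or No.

Yes

The chromatic number is 4. 0, 1, 2, 3 are pairwise adjacent (a clique of size 4), so at least 4 colors are needed.
4 colors suffice: color red → {3}; color blue → {2}; color green → {0, 4}; color yellow → {1}.
Since 5 ≥ 4, a proper 5-coloring certainly exists.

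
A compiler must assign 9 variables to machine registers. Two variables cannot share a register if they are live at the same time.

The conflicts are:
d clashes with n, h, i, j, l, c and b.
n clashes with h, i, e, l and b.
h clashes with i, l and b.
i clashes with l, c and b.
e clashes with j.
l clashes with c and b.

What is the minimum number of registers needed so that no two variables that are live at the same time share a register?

6

d, n, h, i, l, b all conflict with each other, so at least 6 registers are needed.
Using 6 registers: d=1, n=2, h=6, i=4, e=1, j=2, l=3, c=2, b=5. No two conflicting variables share a register.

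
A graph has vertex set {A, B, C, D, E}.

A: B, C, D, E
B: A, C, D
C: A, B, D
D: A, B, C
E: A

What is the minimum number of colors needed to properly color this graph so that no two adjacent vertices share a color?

4

A, B, C, D are mutually adjacent (a clique of size 4), so at least 4 colors are needed.
One proper 4-coloring: A=red, B=blue, C=yellow, D=green, E=blue. No two adjacent vertices share a color.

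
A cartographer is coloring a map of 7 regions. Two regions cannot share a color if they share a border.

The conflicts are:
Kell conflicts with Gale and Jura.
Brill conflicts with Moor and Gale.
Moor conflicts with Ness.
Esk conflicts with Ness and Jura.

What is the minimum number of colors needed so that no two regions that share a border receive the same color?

3

The cycle Ness-Moor-Brill-Gale-Kell-Jura-Esk-Ness has odd length 7, so it cannot be 2-colored; at least 3 colors are needed.
One proper 3-coloring: Kell=3, Brill=2, Moor=1, Esk=1, Gale=1, Ness=2, Jura=2. No two conflicting regions share a color.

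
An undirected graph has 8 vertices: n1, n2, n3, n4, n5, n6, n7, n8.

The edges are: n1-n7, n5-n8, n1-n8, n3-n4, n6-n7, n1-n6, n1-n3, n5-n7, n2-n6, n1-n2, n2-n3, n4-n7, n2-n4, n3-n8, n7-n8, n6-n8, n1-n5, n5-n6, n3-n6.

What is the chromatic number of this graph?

5

n1, n5, n6, n7, n8 are pairwise adjacent (a clique of size 5), so at least 5 colors are needed.
A valid assignment using 5 colors: n1=2, n2=4, n3=3, n4=1, n5=5, n6=1, n7=3, n8=4. Each edge has distinct colors on its endpoints.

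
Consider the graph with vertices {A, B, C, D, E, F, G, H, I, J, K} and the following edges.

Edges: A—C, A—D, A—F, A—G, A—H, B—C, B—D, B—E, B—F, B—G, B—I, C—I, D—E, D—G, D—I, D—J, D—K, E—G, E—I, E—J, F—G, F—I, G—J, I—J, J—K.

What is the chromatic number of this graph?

D, E, I, J are pairwise adjacent (a clique of size 4), so at least 4 colors are needed.
One proper 4-coloring: A=3, B=3, C=1, D=1, E=4, F=1, G=2, H=1, I=2, J=3, K=2. No two adjacent vertices share a color.

4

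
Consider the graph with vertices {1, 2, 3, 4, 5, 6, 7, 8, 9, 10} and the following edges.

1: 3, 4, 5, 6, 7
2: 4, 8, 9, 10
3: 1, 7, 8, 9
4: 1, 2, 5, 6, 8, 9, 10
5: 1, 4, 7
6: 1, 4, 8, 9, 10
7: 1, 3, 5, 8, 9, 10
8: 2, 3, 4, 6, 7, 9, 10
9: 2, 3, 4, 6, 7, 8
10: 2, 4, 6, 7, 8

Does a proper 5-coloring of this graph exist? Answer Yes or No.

Yes

The chromatic number is 4. 3, 7, 8, 9 are pairwise adjacent (a clique of size 4), so at least 4 colors are needed.
4 colors suffice: color red → {1, 8}; color blue → {4, 7}; color green → {5, 9, 10}; color yellow → {2, 3, 6}.
Since 5 ≥ 4, a proper 5-coloring certainly exists.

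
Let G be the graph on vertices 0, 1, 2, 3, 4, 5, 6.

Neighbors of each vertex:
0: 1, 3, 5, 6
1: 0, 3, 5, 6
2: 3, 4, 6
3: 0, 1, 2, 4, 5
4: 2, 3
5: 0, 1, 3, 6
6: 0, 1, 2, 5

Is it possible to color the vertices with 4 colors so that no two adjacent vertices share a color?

Yes

The chromatic number is 4. 0, 1, 3, 5 are mutually adjacent (a clique of size 4), so at least 4 colors are needed.
4 colors suffice: 0=d, 1=c, 2=b, 3=a, 4=c, 5=b, 6=a.
That is already a proper 4-coloring.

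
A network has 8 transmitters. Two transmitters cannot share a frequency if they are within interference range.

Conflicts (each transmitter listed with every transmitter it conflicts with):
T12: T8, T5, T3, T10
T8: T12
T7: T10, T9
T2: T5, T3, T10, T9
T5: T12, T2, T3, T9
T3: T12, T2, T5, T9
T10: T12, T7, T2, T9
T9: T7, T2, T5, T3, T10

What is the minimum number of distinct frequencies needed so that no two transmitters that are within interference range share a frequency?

T2, T5, T3, T9 pairwise conflict, so at least 4 frequencies are needed.
4 frequencies suffice: frequency 1 → {T12, T9}; frequency 2 → {T8, T7, T2}; frequency 3 → {T5, T10}; frequency 4 → {T3}. No two conflicting transmitters share a frequency.

4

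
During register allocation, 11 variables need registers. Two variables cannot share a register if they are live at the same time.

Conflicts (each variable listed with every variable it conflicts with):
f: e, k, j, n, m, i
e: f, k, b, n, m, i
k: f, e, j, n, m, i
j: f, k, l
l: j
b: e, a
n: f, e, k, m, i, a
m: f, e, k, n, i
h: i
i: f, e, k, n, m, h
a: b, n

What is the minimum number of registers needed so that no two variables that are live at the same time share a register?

6

f, e, k, n, m, i all conflict with each other, so at least 6 registers are needed.
6 registers suffice: register 1 → {e, j, h, a}; register 2 → {l, b, n}; register 3 → {f}; register 4 → {k}; register 5 → {i}; register 6 → {m}. Every pair that conflicts lands in different registers.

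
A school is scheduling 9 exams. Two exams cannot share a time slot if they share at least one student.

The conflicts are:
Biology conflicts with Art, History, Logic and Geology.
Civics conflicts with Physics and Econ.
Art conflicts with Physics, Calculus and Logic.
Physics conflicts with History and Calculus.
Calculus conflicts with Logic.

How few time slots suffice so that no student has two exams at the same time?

3

Biology, Art, Logic are mutually in conflict, so at least 3 time slots are needed.
3 time slots suffice: Biology=1, Civics=1, Art=3, Physics=2, History=3, Calculus=1, Econ=2, Logic=2, Geology=2. No two conflicting exams share a time slot.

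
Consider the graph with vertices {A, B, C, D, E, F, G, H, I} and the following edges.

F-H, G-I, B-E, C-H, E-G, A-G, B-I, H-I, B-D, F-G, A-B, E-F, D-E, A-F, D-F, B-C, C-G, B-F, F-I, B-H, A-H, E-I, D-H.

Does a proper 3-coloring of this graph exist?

No

E, F, G, I form a clique, so at least 4 colors are needed.
So 3 colors are not enough.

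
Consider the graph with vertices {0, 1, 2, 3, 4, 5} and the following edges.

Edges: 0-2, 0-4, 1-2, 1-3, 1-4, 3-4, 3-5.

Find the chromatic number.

1, 3, 4 are mutually adjacent, so at least 3 colors are needed.
One proper 3-coloring: 0=b, 1=c, 2=a, 3=b, 4=a, 5=a. Each edge has distinct colors on its endpoints.

3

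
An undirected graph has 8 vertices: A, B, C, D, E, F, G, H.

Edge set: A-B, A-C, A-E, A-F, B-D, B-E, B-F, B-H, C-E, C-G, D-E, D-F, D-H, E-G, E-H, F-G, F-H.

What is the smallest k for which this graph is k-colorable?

4

B, D, E, H form a clique, so at least 4 colors are needed.
4 colors suffice: A=green, B=blue, C=yellow, D=green, E=red, F=red, G=blue, H=yellow. Each edge has distinct colors on its endpoints.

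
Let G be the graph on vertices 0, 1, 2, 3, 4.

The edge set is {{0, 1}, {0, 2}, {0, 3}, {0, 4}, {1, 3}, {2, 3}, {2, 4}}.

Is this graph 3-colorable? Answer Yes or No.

The chromatic number is 3. 0, 1, 3 are pairwise adjacent, so at least 3 colors are needed.
3 colors suffice: color red → {0}; color blue → {1, 2}; color green → {3, 4}.
That is already a proper 3-coloring.

Yes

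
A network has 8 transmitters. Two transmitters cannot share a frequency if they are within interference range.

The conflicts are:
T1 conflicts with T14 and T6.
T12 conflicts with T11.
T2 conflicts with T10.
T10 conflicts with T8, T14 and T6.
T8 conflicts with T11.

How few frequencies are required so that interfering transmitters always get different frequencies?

2

T12 and T11 conflict, so at least 2 frequencies are needed.
2 frequencies suffice: frequency 1 → {T1, T10, T11}; frequency 2 → {T12, T2, T8, T14, T6}. No two conflicting transmitters share a frequency.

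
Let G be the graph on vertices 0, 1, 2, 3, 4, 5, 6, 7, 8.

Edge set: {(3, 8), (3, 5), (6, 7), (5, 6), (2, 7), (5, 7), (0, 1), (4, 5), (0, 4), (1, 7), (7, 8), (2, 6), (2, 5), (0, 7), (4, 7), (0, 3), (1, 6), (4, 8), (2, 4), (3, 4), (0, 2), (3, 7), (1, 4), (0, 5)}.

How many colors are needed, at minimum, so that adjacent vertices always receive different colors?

0, 2, 4, 5, 7 are mutually adjacent (a clique of size 5), so at least 5 colors are needed.
One proper 5-coloring: 0=c, 1=d, 2=e, 3=e, 4=b, 5=d, 6=b, 7=a, 8=c. Every edge joins two different colors.

5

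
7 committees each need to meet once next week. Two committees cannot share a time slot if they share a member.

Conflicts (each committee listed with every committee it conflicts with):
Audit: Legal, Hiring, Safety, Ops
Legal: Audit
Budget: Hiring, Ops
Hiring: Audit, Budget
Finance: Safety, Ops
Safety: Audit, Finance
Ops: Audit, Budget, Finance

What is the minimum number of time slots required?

Audit and Hiring conflict, so at least 2 time slots are needed.
2 time slots suffice: time slot 1 → {Audit, Budget, Finance}; time slot 2 → {Legal, Hiring, Safety, Ops}. No two conflicting committees share a time slot.

2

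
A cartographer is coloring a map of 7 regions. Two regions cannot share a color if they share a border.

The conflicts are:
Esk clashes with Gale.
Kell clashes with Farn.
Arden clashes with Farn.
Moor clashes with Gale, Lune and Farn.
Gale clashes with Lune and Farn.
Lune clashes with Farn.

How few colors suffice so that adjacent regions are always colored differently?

Moor, Gale, Lune, Farn pairwise conflict, so at least 4 colors are needed.
A valid assignment using 4 colors: Esk=1, Kell=2, Arden=2, Moor=3, Gale=2, Lune=4, Farn=1. Every pair that conflicts lands in different colors.

4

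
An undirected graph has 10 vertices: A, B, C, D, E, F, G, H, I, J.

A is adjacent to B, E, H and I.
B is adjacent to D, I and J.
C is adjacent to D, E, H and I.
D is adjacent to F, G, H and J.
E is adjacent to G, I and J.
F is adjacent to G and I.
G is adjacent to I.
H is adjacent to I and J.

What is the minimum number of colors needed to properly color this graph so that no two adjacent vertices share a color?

3

F, G, I form a triangle, so at least 3 colors are needed.
One proper 3-coloring: A=3, B=2, C=3, D=1, E=2, F=2, G=3, H=2, I=1, J=3. Each edge has distinct colors on its endpoints.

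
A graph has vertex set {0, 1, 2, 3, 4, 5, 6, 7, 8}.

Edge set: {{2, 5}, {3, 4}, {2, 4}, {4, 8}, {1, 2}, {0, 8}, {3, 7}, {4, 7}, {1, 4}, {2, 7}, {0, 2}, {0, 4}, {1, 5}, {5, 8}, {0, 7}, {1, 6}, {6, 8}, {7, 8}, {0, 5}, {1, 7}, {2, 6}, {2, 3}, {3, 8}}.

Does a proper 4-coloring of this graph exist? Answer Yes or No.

The chromatic number is 4. 3, 4, 7, 8 form a clique, so at least 4 colors are needed.
4 colors suffice: color a → {2, 8}; color b → {4, 5, 6}; color c → {7}; color d → {0, 1, 3}.
That is already a proper 4-coloring.

Yes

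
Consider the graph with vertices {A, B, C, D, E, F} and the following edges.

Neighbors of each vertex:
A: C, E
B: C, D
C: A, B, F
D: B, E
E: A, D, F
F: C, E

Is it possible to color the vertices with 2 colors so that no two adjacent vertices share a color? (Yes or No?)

The cycle A-E-D-B-C-A has odd length 5, so it cannot be 2-colored; at least 3 colors are needed.
So 2 colors are not enough.

No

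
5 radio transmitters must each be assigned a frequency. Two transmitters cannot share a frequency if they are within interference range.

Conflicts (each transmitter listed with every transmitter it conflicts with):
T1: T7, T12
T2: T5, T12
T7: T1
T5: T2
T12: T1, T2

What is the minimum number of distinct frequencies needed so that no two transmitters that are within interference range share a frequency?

T1 and T12 conflict, so at least 2 frequencies are needed.
Using 2 frequencies: T1=2, T2=2, T7=1, T5=1, T12=1. No two conflicting transmitters share a frequency.

2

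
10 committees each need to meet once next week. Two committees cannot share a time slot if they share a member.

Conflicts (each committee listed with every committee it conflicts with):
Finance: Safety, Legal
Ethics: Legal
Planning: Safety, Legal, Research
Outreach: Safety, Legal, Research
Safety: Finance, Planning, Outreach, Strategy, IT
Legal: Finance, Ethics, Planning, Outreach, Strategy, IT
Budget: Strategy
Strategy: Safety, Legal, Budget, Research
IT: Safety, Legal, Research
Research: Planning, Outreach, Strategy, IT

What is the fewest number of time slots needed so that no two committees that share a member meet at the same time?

2

Finance and Safety conflict, so at least 2 time slots are needed.
A valid assignment using 2 time slots: Finance=2, Ethics=2, Planning=2, Outreach=2, Safety=1, Legal=1, Budget=1, Strategy=2, IT=2, Research=1. Every pair that conflicts lands in different time slots.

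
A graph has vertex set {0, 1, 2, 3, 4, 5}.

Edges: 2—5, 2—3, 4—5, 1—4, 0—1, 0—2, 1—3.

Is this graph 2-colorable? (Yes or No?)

The cycle 2-5-4-1-3-2 has odd length 5, so it cannot be 2-colored; at least 3 colors are needed.
So 2 colors are not enough.

No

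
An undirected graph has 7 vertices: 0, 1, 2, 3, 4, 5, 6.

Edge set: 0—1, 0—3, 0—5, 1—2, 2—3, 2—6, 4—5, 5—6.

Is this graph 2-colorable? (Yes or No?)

No

The cycle 0-3-2-6-5-0 has odd length 5, so it cannot be 2-colored; at least 3 colors are needed.
So 2 colors are not enough.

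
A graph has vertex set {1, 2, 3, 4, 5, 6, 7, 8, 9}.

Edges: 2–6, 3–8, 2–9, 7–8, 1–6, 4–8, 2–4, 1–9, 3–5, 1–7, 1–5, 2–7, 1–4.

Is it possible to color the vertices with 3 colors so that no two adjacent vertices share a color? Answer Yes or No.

The chromatic number is 3. The cycle 7-1-5-3-8-7 has odd length 5, so it cannot be 2-colored; at least 3 colors are needed.
One proper 3-coloring: 1=a, 2=a, 3=c, 4=b, 5=b, 6=b, 7=b, 8=a, 9=b.
That is already a proper 3-coloring.

Yes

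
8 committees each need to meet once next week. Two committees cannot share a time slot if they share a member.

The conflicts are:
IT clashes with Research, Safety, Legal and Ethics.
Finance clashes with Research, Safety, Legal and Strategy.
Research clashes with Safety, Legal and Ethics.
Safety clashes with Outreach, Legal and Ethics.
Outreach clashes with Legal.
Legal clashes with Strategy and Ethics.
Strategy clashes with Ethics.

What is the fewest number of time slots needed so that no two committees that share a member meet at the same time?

5

IT, Research, Safety, Legal, Ethics pairwise conflict, so at least 5 time slots are needed.
5 time slots suffice: IT=5, Finance=4, Research=3, Safety=2, Outreach=3, Legal=1, Strategy=2, Ethics=4. No two conflicting committees share a time slot.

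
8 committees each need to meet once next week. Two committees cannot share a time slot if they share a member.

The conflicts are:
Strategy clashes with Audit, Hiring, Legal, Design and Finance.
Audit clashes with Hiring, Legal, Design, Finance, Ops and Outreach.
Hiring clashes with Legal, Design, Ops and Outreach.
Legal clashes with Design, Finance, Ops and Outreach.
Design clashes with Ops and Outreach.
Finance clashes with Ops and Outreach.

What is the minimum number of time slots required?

Audit, Hiring, Legal, Design, Outreach pairwise conflict, so at least 5 time slots are needed.
5 time slots suffice: time slot 1 → {Legal}; time slot 2 → {Audit}; time slot 3 → {Hiring, Finance}; time slot 4 → {Design}; time slot 5 → {Strategy, Ops, Outreach}. Each listed conflict is separated.

5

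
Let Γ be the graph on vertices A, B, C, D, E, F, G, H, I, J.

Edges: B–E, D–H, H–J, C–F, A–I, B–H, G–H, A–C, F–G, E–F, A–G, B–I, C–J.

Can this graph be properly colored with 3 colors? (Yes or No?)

Yes

The chromatic number is 3. The cycle C-J-H-G-A-C has odd length 5, so it cannot be 2-colored; at least 3 colors are needed.
3 colors suffice: color 1 → {A, F, H}; color 2 → {B, C, D, G}; color 3 → {E, I, J}.
That is already a proper 3-coloring.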